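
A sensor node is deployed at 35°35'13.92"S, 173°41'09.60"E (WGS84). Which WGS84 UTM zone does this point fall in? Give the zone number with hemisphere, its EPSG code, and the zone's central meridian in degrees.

Zone 59S (EPSG:32759), central meridian 171°

UTM zone = ⌊(λ + 180)/6⌋ + 1; 173.6860° ∈ [168°, 174°) → zone 59.
Hemisphere: S (φ < 0).
Central meridian λ₀ = 6×59 − 183 = 171°.
EPSG code: 32759.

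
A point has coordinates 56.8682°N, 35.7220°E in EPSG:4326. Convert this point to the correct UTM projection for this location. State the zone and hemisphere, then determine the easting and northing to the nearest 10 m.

Zone 36N: E 665910 m, N 6306020 m

Longitude 35.7220° lies in the 6° band [30°, 36°), giving zone 36; latitude is north of the equator, so 36N.
Zone 36 central meridian λ₀ = 6×36 − 183 = 33°; Δλ = +2.7220°.
Transverse Mercator on WGS84 with k₀ = 0.9996 gives E = 665914.725 m, N = 6306016.071 m.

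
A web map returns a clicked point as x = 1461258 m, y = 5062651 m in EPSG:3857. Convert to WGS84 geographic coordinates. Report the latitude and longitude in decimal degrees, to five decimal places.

R = 6378137 m. λ = x/R = 13.12670395°.
φ = 2·arctan(exp(y/R)) − 90° = 2·arctan(2.21168) − 90° = 41.34019777°.

lat 41.34020°, lon 13.12670°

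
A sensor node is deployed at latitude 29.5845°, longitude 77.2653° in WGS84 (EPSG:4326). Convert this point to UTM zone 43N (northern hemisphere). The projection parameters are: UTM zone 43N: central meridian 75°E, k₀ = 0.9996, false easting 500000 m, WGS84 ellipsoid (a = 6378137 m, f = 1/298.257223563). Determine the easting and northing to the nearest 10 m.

Zone 43 central meridian λ₀ = 6×43 − 183 = 75°; Δλ = +2.2653°.
Transverse Mercator on WGS84 with k₀ = 0.9996 gives E = 719416.857 m, N = 3274888.215 m.

E 719420 m, N 3274890 m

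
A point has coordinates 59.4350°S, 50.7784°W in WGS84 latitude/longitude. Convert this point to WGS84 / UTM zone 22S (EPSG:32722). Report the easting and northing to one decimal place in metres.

Zone 22 central meridian λ₀ = 6×22 − 183 = -51°; Δλ = +0.2216°.
Transverse Mercator on WGS84 with k₀ = 0.9996 gives E = 512570.465 m, N = 3411487.920 m.

E 512570.5 m, N 3411487.9 m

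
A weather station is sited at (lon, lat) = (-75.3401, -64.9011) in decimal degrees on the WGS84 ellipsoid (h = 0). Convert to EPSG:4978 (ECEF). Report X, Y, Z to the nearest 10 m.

X 686600 m, Y -2624630 m, Z -5753040 m

WGS84: a = 6378137 m, e² = 0.006694380; N(φ) = a/√(1−e²sin²φ) = 6395716.948 m.
X = (N+h)·cosφ·cosλ = 686595.421 m; Y = (N+h)·cosφ·sinλ = -2624628.526 m; Z = (N(1−e²)+h)·sinφ = -5753041.199 m.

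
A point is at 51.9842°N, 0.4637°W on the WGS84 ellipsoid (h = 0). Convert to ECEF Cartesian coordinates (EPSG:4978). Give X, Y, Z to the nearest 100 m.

X 3936200 m, Y -31900 m, Z 5001700 m

WGS84: a = 6378137 m, e² = 0.006694380; N(φ) = a/√(1−e²sin²φ) = 6391429.520 m.
X = (N+h)·cosφ·cosλ = 3936216.747 m; Y = (N+h)·cosφ·sinλ = -31856.859 m; Z = (N(1−e²)+h)·sinφ = 5001720.808 m.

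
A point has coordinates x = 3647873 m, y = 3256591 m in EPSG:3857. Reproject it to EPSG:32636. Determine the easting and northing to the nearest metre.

E 477340 m, N 3103915 m

Web Mercator inverse (R = 6378137 m) → φ = 28.06040013°, λ = 32.76940070°.
UTM 36N forward: E = 477339.516 m, N = 3103914.682 m.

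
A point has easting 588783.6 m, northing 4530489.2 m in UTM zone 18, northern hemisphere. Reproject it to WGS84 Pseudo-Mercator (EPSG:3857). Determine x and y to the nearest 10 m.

Unproject from UTM 18N (λ₀ = -75°) → φ = 40.92069996°, λ = -73.94559968°.
Web Mercator (R = 6378137 m): x = -8231586.502 m, y = 5000651.953 m.

x -8231590 m, y 5000650 m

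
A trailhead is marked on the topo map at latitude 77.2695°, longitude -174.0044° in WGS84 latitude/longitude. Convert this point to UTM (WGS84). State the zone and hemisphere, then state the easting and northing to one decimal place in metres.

Zone 1N: E 573660.3 m, N 8578726.3 m

Longitude -174.0044° lies in the 6° band [-180°, -174°), giving zone 1; latitude is north of the equator, so 1N.
Zone 1 central meridian λ₀ = 6×1 − 183 = -177°; Δλ = +2.9956°.
Transverse Mercator on WGS84 with k₀ = 0.9996 gives E = 573660.330 m, N = 8578726.304 m.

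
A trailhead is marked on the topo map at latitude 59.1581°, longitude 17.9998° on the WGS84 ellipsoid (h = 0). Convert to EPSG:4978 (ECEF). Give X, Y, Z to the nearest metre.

X 3117551 m, Y 1012942 m, Z 5452986 m

WGS84: a = 6378137 m, e² = 0.006694380; N(φ) = a/√(1−e²sin²φ) = 6393933.180 m.
X = (N+h)·cosφ·cosλ = 3117550.956 m; Y = (N+h)·cosφ·sinλ = 1012941.679 m; Z = (N(1−e²)+h)·sinφ = 5452986.105 m.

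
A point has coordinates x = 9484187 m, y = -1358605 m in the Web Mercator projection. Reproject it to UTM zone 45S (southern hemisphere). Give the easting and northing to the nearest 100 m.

Web Mercator inverse (R = 6378137 m) → φ = -12.11329652°, λ = 85.19790140°.
UTM 45S forward: E = 303877.804 m, N = 8660270.828 m.

E 303900 m, N 8660300 m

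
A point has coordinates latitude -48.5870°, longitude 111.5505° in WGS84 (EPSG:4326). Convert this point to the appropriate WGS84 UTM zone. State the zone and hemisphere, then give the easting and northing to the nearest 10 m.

Longitude 111.5505° lies in the 6° band [108°, 114°), giving zone 49; latitude is south of the equator, so 49S.
Zone 49 central meridian λ₀ = 6×49 − 183 = 111°; Δλ = +0.5505°.
Transverse Mercator on WGS84 with k₀ = 0.9996 gives E = 540596.740 m, N = 4618307.551 m.

Zone 49S: E 540600 m, N 4618310 m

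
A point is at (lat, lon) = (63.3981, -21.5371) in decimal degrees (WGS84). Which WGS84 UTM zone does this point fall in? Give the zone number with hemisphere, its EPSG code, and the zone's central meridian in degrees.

Zone 27N (EPSG:32627), central meridian -21°

UTM zone = ⌊(λ + 180)/6⌋ + 1; -21.5371° ∈ [-24°, -18°) → zone 27.
Hemisphere: N (φ ≥ 0).
Central meridian λ₀ = 6×27 − 183 = -21°.
EPSG code: 32627.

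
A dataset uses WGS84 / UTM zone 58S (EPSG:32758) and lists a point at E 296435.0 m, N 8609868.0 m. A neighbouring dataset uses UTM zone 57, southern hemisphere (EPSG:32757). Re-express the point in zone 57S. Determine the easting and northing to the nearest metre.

E 948576 m, N 8607073 m

UTM 58S → geographic: φ = -12.56840019°, λ = 163.12630025°.
UTM 57S (λ₀ = 159°) forward: E = 948575.726 m, N = 8607073.107 m.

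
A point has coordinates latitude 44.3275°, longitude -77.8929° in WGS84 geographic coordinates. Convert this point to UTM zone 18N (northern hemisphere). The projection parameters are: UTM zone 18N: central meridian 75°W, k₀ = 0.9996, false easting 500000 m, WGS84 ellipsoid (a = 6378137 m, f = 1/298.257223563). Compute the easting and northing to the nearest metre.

Zone 18 central meridian λ₀ = 6×18 − 183 = -75°; Δλ = -2.8929°.
Transverse Mercator on WGS84 with k₀ = 0.9996 gives E = 269341.482 m, N = 4912319.256 m.

E 269341 m, N 4912319 m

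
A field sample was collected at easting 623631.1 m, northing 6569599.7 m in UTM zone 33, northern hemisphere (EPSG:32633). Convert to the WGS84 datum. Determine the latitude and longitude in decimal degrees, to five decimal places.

lat 59.24730°, lon 17.16770°

Zone 33N: λ₀ = 15°, k₀ = 0.9996, false easting 500000 m.
Meridian distance M = (N − FN)/k₀ = 6572228.6 m.
Inverse transverse Mercator on WGS84 gives φ = 59.24729961°, λ = 17.16769963°.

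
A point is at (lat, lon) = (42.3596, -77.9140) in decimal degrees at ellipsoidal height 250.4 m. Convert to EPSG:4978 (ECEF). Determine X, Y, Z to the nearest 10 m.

WGS84: a = 6378137 m, e² = 0.006694380; N(φ) = a/√(1−e²sin²φ) = 6387851.125 m.
X = (N+h)·cosφ·cosλ = 988348.069 m; Y = (N+h)·cosφ·sinλ = -4615734.229 m; Z = (N(1−e²)+h)·sinφ = 4275372.072 m.

X 988350 m, Y -4615730 m, Z 4275370 m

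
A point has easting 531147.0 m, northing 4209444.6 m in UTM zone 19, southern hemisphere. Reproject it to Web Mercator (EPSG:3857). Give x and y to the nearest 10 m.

x -7630240 m, y -6848090 m

Unproject from UTM 19S (λ₀ = -69°) → φ = -52.26449976°, λ = -68.54360043°.
Web Mercator (R = 6378137 m): x = -7630238.697 m, y = -6848092.425 m.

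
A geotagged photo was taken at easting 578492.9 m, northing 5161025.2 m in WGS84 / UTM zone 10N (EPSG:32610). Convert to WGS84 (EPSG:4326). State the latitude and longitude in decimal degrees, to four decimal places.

lat 46.5982°, lon -121.9752°

Zone 10N: λ₀ = -123°, k₀ = 0.9996, false easting 500000 m.
Meridian distance M = (N − FN)/k₀ = 5163090.4 m.
Inverse transverse Mercator on WGS84 gives φ = 46.59820044°, λ = -121.97520033°.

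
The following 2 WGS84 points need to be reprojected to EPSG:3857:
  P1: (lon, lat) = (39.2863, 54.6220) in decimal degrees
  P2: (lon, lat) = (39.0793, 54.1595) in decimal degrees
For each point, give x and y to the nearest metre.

P1: x 4373331 m, y 7288847 m; P2: x 4350288 m, y 7200422 m

Web Mercator: x = R·λ, y = R·ln tan(π/4+φ/2), R = 6378137 m.
P1 (54.6220°, 39.2863°) → (4373330.911, 7288846.947) m.
P2 (54.1595°, 39.0793°) → (4350287.777, 7200421.743) m.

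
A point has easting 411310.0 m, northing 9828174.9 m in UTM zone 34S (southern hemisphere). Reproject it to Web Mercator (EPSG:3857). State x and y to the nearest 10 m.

Unproject from UTM 34S (λ₀ = 21°) → φ = -1.55440030°, λ = 20.20269979°.
Web Mercator (R = 6378137 m): x = 2248954.254 m, y = -173056.280 m.

x 2248950 m, y -173060 m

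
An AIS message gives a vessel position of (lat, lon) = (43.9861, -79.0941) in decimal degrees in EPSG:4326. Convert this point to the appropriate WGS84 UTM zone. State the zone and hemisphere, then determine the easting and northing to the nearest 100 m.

Zone 17N: E 652800 m, N 4872100 m

Longitude -79.0941° lies in the 6° band [-84°, -78°), giving zone 17; latitude is north of the equator, so 17N.
Zone 17 central meridian λ₀ = 6×17 − 183 = -81°; Δλ = +1.9059°.
Transverse Mercator on WGS84 with k₀ = 0.9996 gives E = 652840.551 m, N = 4872094.754 m.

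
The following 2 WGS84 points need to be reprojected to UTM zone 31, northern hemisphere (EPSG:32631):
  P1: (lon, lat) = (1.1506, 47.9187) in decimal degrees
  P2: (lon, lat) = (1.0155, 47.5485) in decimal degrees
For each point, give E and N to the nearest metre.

P1: E 361829 m, N 5308919 m; P2: E 350681 m, N 5268028 m

UTM zone 31N: λ₀ = 3°, k₀ = 0.9996.
P1 (47.9187°, 1.1506°) → (361828.874, 5308919.464) m.
P2 (47.5485°, 1.0155°) → (350680.812, 5268028.238) m.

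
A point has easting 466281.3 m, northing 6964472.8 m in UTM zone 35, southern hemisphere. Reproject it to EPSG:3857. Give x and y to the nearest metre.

x 2967644 m, y -3178903 m

Unproject from UTM 35S (λ₀ = 27°) → φ = -27.44279970°, λ = 26.65880037°.
Web Mercator (R = 6378137 m): x = 2967644.082 m, y = -3178903.483 m.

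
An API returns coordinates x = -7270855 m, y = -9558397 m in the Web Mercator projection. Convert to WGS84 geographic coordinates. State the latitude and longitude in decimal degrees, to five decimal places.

R = 6378137 m. λ = x/R = -65.31520175°.
φ = 2·arctan(exp(y/R)) − 90° = 2·arctan(0.22344) − 90° = -64.80959967°.

lat -64.80960°, lon -65.31520°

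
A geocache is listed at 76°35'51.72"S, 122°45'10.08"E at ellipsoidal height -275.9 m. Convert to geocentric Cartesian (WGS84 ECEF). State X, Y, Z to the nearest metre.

WGS84: a = 6378137 m, e² = 0.006694380; N(φ) = a/√(1−e²sin²φ) = 6398435.355 m.
X = (N+h)·cosφ·cosλ = -802331.441 m; Y = (N+h)·cosφ·sinλ = 1247229.962 m; Z = (N(1−e²)+h)·sinφ = -6182248.603 m.

X -802331 m, Y 1247230 m, Z -6182249 m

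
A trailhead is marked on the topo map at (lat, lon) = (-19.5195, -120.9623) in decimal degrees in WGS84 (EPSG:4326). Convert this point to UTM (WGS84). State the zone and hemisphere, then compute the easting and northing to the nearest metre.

Zone 10S: E 713829 m, N 7840419 m

Longitude -120.9623° lies in the 6° band [-126°, -120°), giving zone 10; latitude is south of the equator, so 10S.
Zone 10 central meridian λ₀ = 6×10 − 183 = -123°; Δλ = +2.0377°.
Transverse Mercator on WGS84 with k₀ = 0.9996 gives E = 713828.623 m, N = 7840418.544 m.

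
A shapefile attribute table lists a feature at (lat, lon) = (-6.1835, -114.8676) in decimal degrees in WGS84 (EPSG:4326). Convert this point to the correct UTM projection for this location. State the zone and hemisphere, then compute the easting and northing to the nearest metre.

Longitude -114.8676° lies in the 6° band [-120°, -114°), giving zone 11; latitude is south of the equator, so 11S.
Zone 11 central meridian λ₀ = 6×11 − 183 = -117°; Δλ = +2.1324°.
Transverse Mercator on WGS84 with k₀ = 0.9996 gives E = 735964.962 m, N = 9316037.742 m.

Zone 11S: E 735965 m, N 9316038 m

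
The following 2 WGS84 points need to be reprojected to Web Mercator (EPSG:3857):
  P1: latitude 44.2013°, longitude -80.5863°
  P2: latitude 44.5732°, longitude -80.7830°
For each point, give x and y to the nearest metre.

Web Mercator: x = R·λ, y = R·ln tan(π/4+φ/2), R = 6378137 m.
P1 (44.2013°, -80.5863°) → (-8970825.881, 5496646.852) m.
P2 (44.5732°, -80.7830°) → (-8992722.425, 5554578.964) m.

P1: x -8970826 m, y 5496647 m; P2: x -8992722 m, y 5554579 m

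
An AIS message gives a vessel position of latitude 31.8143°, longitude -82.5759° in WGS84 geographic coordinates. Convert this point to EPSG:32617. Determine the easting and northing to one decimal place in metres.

Zone 17 central meridian λ₀ = 6×17 − 183 = -81°; Δλ = -1.5759°.
Transverse Mercator on WGS84 with k₀ = 0.9996 gives E = 350840.178 m, N = 3520934.095 m.

E 350840.2 m, N 3520934.1 m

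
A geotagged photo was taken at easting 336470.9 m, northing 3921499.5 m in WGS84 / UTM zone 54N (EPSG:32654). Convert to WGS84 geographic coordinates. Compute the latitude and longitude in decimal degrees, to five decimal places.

lat 35.42350°, lon 139.19870°

Zone 54N: λ₀ = 141°, k₀ = 0.9996, false easting 500000 m.
Meridian distance M = (N − FN)/k₀ = 3923068.7 m.
Inverse transverse Mercator on WGS84 gives φ = 35.42350022°, λ = 139.19870047°.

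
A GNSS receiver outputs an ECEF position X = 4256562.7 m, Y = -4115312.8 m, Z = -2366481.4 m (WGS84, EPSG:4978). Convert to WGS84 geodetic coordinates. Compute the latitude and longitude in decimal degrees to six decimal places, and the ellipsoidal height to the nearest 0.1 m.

λ = atan2(Y, X) = -44.03339994°; p = √(X²+Y²) = 5920652.5 m.
Bowring's method on WGS84 (a = 6378137 m, b = 6356752.314 m) gives φ = -21.91950020°, h = 898.749 m.

lat -21.919500°, lon -44.033400°, h 898.7 m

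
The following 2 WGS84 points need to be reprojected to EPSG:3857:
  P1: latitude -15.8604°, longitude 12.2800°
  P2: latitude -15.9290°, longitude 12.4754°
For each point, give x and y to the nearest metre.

Web Mercator: x = R·λ, y = R·ln tan(π/4+φ/2), R = 6378137 m.
P1 (-15.8604°, 12.2800°) → (1367003.347, -1788561.933) m.
P2 (-15.9290°, 12.4754°) → (1388755.175, -1796502.027) m.

P1: x 1367003 m, y -1788562 m; P2: x 1388755 m, y -1796502 m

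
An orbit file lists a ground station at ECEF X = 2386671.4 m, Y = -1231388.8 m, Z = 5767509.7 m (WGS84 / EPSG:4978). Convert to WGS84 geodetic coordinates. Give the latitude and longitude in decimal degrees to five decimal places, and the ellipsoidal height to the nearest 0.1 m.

λ = atan2(Y, X) = -27.29120030°; p = √(X²+Y²) = 2685613.3 m.
Bowring's method on WGS84 (a = 6378137 m, b = 6356752.314 m) gives φ = 65.17810031°, h = 1582.018 m.

lat 65.17810°, lon -27.29120°, h 1582.0 m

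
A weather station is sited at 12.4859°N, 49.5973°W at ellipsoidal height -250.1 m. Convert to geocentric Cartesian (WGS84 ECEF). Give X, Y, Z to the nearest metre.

WGS84: a = 6378137 m, e² = 0.006694380; N(φ) = a/√(1−e²sin²φ) = 6379135.125 m.
X = (N+h)·cosφ·cosλ = 4036726.916 m; Y = (N+h)·cosφ·sinλ = -4742685.251 m; Z = (N(1−e²)+h)·sinφ = 1369878.138 m.

X 4036727 m, Y -4742685 m, Z 1369878 m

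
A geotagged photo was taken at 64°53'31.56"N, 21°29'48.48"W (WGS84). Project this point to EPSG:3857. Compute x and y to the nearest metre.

Web Mercator is spherical with R = a = 6378137 m.
x = R·λ = 6378137 × -0.375189939 = -2393012.830 m.
y = R·ln tan(π/4 + φ/2) = 6378137 × 1.502007153 = 9580007.400 m.

x -2393013 m, y 9580007 m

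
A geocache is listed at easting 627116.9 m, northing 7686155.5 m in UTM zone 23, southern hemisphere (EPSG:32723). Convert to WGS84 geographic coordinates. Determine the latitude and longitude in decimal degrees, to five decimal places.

lat -20.92060°, lon -43.77760°

Zone 23S: λ₀ = -45°, k₀ = 0.9996, false easting 500000 m, false northing 10000000 m.
Meridian distance M = (N − FN)/k₀ = -2314770.4 m.
Inverse transverse Mercator on WGS84 gives φ = -20.92059989°, λ = -43.77759981°.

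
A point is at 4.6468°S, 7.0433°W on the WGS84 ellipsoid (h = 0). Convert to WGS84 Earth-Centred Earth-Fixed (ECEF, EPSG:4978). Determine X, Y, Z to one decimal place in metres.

X 6309338.2 m, Y -779529.8 m, Z -513264.7 m

WGS84: a = 6378137 m, e² = 0.006694380; N(φ) = a/√(1−e²sin²φ) = 6378277.120 m.
X = (N+h)·cosφ·cosλ = 6309338.217 m; Y = (N+h)·cosφ·sinλ = -779529.798 m; Z = (N(1−e²)+h)·sinφ = -513264.732 m.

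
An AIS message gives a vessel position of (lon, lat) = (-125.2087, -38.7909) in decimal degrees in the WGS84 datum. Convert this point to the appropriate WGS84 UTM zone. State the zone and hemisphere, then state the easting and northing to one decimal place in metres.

Longitude -125.2087° lies in the 6° band [-126°, -120°), giving zone 10; latitude is south of the equator, so 10S.
Zone 10 central meridian λ₀ = 6×10 − 183 = -123°; Δλ = -2.2087°.
Transverse Mercator on WGS84 with k₀ = 0.9996 gives E = 308172.824 m, N = 5704110.076 m.

Zone 10S: E 308172.8 m, N 5704110.1 m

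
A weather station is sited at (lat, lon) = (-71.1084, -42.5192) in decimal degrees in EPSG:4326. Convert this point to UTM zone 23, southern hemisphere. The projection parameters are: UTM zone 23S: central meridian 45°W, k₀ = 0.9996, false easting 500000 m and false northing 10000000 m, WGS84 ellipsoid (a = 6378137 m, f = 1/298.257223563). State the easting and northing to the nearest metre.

Zone 23 central meridian λ₀ = 6×23 − 183 = -45°; Δλ = +2.4808°.
Transverse Mercator on WGS84 with k₀ = 0.9996 gives E = 589626.292 m, N = 2108677.182 m.

E 589626 m, N 2108677 m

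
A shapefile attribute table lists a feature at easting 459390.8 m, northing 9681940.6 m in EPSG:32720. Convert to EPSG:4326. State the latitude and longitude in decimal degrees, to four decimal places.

lat -2.8775°, lon -63.3654°

Zone 20S: λ₀ = -63°, k₀ = 0.9996, false easting 500000 m, false northing 10000000 m.
Meridian distance M = (N − FN)/k₀ = -318186.7 m.
Inverse transverse Mercator on WGS84 gives φ = -2.87750007°, λ = -63.36539979°.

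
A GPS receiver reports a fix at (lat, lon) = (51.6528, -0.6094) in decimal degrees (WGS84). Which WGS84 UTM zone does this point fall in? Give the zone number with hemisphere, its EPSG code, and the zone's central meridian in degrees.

UTM zone = ⌊(λ + 180)/6⌋ + 1; -0.6094° ∈ [-6°, 0°) → zone 30.
Hemisphere: N (φ ≥ 0).
Central meridian λ₀ = 6×30 − 183 = -3°.
EPSG code: 32630.

Zone 30N (EPSG:32630), central meridian -3°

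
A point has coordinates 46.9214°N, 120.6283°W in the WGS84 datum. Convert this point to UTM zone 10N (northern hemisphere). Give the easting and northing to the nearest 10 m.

E 680570 m, N 5199160 m

Zone 10 central meridian λ₀ = 6×10 − 183 = -123°; Δλ = +2.3717°.
Transverse Mercator on WGS84 with k₀ = 0.9996 gives E = 680570.719 m, N = 5199160.162 m.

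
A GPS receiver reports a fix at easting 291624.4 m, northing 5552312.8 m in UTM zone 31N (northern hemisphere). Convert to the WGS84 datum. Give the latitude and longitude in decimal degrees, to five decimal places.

Zone 31N: λ₀ = 3°, k₀ = 0.9996, false easting 500000 m.
Meridian distance M = (N − FN)/k₀ = 5554534.6 m.
Inverse transverse Mercator on WGS84 gives φ = 50.08650035°, λ = 0.08699984°.

lat 50.08650°, lon 0.08700°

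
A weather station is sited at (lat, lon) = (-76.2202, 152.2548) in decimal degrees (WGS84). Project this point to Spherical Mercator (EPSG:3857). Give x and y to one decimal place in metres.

x 16948926.8 m, y -13479133.3 m

Web Mercator is spherical with R = a = 6378137 m.
x = R·λ = 6378137 × 2.657347562 = 16948926.807 m.
y = R·ln tan(π/4 + φ/2) = 6378137 × -2.113333928 = -13479133.317 m.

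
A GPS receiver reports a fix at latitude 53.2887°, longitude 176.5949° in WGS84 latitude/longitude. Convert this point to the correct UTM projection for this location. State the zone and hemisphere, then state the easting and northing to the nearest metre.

Longitude 176.5949° lies in the 6° band [174°, 180°), giving zone 60; latitude is north of the equator, so 60N.
Zone 60 central meridian λ₀ = 6×60 − 183 = 177°; Δλ = -0.4051°.
Transverse Mercator on WGS84 with k₀ = 0.9996 gives E = 472995.344 m, N = 5904463.338 m.

Zone 60N: E 472995 m, N 5904463 m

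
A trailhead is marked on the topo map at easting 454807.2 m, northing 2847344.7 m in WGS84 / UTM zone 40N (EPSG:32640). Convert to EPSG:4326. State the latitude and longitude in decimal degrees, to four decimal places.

Zone 40N: λ₀ = 57°, k₀ = 0.9996, false easting 500000 m.
Meridian distance M = (N − FN)/k₀ = 2848484.1 m.
Inverse transverse Mercator on WGS84 gives φ = 25.74339999°, λ = 56.54940006°.

lat 25.7434°, lon 56.5494°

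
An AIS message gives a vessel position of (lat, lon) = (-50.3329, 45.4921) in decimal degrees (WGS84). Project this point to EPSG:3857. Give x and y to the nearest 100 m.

Web Mercator is spherical with R = a = 6378137 m.
x = R·λ = 6378137 × 0.793986929 = 5064157.407 m.
y = R·ln tan(π/4 + φ/2) = 6378137 × -1.019753748 = -6504129.112 m.

x 5064200 m, y -6504100 m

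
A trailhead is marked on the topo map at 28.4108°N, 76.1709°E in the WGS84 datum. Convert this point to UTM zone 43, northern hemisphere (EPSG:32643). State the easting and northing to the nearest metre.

E 614691 m, N 3143268 m

Zone 43 central meridian λ₀ = 6×43 − 183 = 75°; Δλ = +1.1709°.
Transverse Mercator on WGS84 with k₀ = 0.9996 gives E = 614690.695 m, N = 3143267.790 m.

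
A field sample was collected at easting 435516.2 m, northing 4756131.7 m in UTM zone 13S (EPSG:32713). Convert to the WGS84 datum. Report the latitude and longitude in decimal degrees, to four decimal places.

lat -47.3451°, lon -105.8537°

Zone 13S: λ₀ = -105°, k₀ = 0.9996, false easting 500000 m, false northing 10000000 m.
Meridian distance M = (N − FN)/k₀ = -5245966.7 m.
Inverse transverse Mercator on WGS84 gives φ = -47.34509996°, λ = -105.85370055°.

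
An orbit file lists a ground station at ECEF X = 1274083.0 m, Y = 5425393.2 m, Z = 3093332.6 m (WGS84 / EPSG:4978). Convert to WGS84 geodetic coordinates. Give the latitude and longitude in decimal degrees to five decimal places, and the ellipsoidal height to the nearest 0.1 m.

lat 29.19640°, lon 76.78430°, h 841.4 m

λ = atan2(Y, X) = 76.78430020°; p = √(X²+Y²) = 5572986.5 m.
Bowring's method on WGS84 (a = 6378137 m, b = 6356752.314 m) gives φ = 29.19639969°, h = 841.378 m.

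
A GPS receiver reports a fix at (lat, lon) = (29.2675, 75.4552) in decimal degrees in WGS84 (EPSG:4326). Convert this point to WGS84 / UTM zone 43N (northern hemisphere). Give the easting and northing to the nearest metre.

E 544222 m, N 3237709 m

Zone 43 central meridian λ₀ = 6×43 − 183 = 75°; Δλ = +0.4552°.
Transverse Mercator on WGS84 with k₀ = 0.9996 gives E = 544222.060 m, N = 3237708.797 m.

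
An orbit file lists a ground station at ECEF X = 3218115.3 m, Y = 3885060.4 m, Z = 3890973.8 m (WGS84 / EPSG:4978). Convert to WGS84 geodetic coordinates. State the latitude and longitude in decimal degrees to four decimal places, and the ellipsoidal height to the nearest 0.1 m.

λ = atan2(Y, X) = 50.36399981°; p = √(X²+Y²) = 5044795.4 m.
Bowring's method on WGS84 (a = 6378137 m, b = 6356752.314 m) gives φ = 37.82870020°, h = 864.286 m.

lat 37.8287°, lon 50.3640°, h 864.3 m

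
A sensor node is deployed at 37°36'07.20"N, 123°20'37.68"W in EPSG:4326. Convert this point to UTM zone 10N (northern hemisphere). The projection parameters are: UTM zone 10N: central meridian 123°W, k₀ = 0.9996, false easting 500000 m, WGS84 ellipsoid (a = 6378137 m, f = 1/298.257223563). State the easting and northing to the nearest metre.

Zone 10 central meridian λ₀ = 6×10 − 183 = -123°; Δλ = -0.3438°.
Transverse Mercator on WGS84 with k₀ = 0.9996 gives E = 469652.830 m, N = 4161713.145 m.

E 469653 m, N 4161713 m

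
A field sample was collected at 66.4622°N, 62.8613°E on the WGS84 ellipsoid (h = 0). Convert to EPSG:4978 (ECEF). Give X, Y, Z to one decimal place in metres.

WGS84: a = 6378137 m, e² = 0.006694380; N(φ) = a/√(1−e²sin²φ) = 6396157.128 m.
X = (N+h)·cosφ·cosλ = 1165148.065 m; Y = (N+h)·cosφ·sinλ = 2273111.623 m; Z = (N(1−e²)+h)·sinφ = 5824720.742 m.

X 1165148.1 m, Y 2273111.6 m, Z 5824720.7 m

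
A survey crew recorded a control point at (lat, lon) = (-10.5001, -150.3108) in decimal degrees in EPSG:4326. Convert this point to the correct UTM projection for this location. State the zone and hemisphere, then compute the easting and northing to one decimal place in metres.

Longitude -150.3108° lies in the 6° band [-156°, -150°), giving zone 5; latitude is south of the equator, so 5S.
Zone 5 central meridian λ₀ = 6×5 − 183 = -153°; Δλ = +2.6892°.
Transverse Mercator on WGS84 with k₀ = 0.9996 gives E = 794364.030 m, N = 8838034.257 m.

Zone 5S: E 794364.0 m, N 8838034.3 m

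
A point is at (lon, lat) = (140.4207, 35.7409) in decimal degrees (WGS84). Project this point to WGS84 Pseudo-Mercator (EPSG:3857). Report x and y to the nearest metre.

x 15631561 m, y 4265028 m

Web Mercator is spherical with R = a = 6378137 m.
x = R·λ = 6378137 × 2.450803553 = 15631560.821 m.
y = R·ln tan(π/4 + φ/2) = 6378137 × 0.668694939 = 4265027.930 m.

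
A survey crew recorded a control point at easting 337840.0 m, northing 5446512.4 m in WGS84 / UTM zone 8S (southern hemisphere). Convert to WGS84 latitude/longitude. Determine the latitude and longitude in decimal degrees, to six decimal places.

lat -41.116500°, lon -136.931500°

Zone 8S: λ₀ = -135°, k₀ = 0.9996, false easting 500000 m, false northing 10000000 m.
Meridian distance M = (N − FN)/k₀ = -4555309.7 m.
Inverse transverse Mercator on WGS84 gives φ = -41.11650040°, λ = -136.93150049°.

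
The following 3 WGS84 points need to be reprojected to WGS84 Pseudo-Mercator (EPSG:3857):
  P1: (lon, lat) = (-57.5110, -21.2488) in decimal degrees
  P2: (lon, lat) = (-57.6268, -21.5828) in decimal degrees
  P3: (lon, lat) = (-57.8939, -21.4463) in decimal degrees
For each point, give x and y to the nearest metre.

Web Mercator: x = R·λ, y = R·ln tan(π/4+φ/2), R = 6378137 m.
P1 (-21.2488°, -57.5110°) → (-6402095.235, -2421570.176) m.
P2 (-21.5828°, -57.6268°) → (-6414986.032, -2461508.489) m.
P3 (-21.4463°, -57.8939°) → (-6444719.468, -2445175.354) m.

P1: x -6402095 m, y -2421570 m; P2: x -6414986 m, y -2461508 m; P3: x -6444719 m, y -2445175 m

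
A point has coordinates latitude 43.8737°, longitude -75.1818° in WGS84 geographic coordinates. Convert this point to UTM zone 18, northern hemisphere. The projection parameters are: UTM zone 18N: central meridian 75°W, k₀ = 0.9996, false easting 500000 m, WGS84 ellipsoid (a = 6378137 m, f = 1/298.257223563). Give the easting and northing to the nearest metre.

E 485393 m, N 4857861 m

Zone 18 central meridian λ₀ = 6×18 − 183 = -75°; Δλ = -0.1818°.
Transverse Mercator on WGS84 with k₀ = 0.9996 gives E = 485393.462 m, N = 4857861.194 m.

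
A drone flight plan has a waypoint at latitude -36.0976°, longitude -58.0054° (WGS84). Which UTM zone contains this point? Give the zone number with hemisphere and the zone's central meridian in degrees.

UTM zone = ⌊(λ + 180)/6⌋ + 1; -58.0054° ∈ [-60°, -54°) → zone 21.
Hemisphere: S (φ < 0).
Central meridian λ₀ = 6×21 − 183 = -57°.

Zone 21S, central meridian -57°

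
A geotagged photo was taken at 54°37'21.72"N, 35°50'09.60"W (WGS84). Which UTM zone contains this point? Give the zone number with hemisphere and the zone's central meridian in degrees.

UTM zone = ⌊(λ + 180)/6⌋ + 1; -35.8360° ∈ [-36°, -30°) → zone 25.
Hemisphere: N (φ ≥ 0).
Central meridian λ₀ = 6×25 − 183 = -33°.

Zone 25N, central meridian -33°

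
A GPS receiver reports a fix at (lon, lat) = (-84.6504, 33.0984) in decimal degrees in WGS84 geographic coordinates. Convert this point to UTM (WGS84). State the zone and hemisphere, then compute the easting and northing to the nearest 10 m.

Longitude -84.6504° lies in the 6° band [-90°, -84°), giving zone 16; latitude is north of the equator, so 16N.
Zone 16 central meridian λ₀ = 6×16 − 183 = -87°; Δλ = +2.3496°.
Transverse Mercator on WGS84 with k₀ = 0.9996 gives E = 719270.876 m, N = 3664651.645 m.

Zone 16N: E 719270 m, N 3664650 m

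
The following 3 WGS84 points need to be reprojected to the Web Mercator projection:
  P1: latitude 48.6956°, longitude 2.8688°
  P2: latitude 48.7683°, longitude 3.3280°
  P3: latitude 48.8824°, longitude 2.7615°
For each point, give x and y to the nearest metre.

Web Mercator: x = R·λ, y = R·ln tan(π/4+φ/2), R = 6378137 m.
P1 (48.6956°, 2.8688°) → (319353.355, 6223368.036) m.
P2 (48.7683°, 3.3280°) → (370471.265, 6235637.809) m.
P3 (48.8824°, 2.7615°) → (307408.774, 6254930.641) m.

P1: x 319353 m, y 6223368 m; P2: x 370471 m, y 6235638 m; P3: x 307409 m, y 6254931 m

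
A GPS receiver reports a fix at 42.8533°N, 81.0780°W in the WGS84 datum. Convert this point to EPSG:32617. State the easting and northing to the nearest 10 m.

Zone 17 central meridian λ₀ = 6×17 − 183 = -81°; Δλ = -0.0780°.
Transverse Mercator on WGS84 with k₀ = 0.9996 gives E = 493627.244 m, N = 4744527.170 m.

E 493630 m, N 4744530 m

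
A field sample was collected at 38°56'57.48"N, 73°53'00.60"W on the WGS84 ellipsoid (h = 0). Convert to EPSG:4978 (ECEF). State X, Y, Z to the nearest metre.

WGS84: a = 6378137 m, e² = 0.006694380; N(φ) = a/√(1−e²sin²φ) = 6386590.383 m.
X = (N+h)·cosφ·cosλ = 1378759.339 m; Y = (N+h)·cosφ·sinλ = -4771665.907 m; Z = (N(1−e²)+h)·sinφ = 3987941.321 m.

X 1378759 m, Y -4771666 m, Z 3987941 m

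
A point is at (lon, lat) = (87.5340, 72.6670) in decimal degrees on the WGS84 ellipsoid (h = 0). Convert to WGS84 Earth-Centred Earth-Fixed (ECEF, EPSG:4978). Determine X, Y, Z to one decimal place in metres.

X 82009.7 m, Y 1904262.1 m, Z 6066274.0 m

WGS84: a = 6378137 m, e² = 0.006694380; N(φ) = a/√(1−e²sin²φ) = 6397680.391 m.
X = (N+h)·cosφ·cosλ = 82009.741 m; Y = (N+h)·cosφ·sinλ = 1904262.072 m; Z = (N(1−e²)+h)·sinφ = 6066274.032 m.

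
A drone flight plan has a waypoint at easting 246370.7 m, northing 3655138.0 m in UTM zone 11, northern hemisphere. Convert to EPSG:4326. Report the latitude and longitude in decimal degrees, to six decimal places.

lat 33.005200°, lon -119.714800°

Zone 11N: λ₀ = -117°, k₀ = 0.9996, false easting 500000 m.
Meridian distance M = (N − FN)/k₀ = 3656600.6 m.
Inverse transverse Mercator on WGS84 gives φ = 33.00520030°, λ = -119.71479991°.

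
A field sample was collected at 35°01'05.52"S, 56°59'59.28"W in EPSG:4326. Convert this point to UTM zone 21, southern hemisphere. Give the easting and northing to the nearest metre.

Zone 21 central meridian λ₀ = 6×21 − 183 = -57°; Δλ = +0.0002°.
Transverse Mercator on WGS84 with k₀ = 0.9996 gives E = 500018.246 m, N = 6124938.622 m.

E 500018 m, N 6124939 m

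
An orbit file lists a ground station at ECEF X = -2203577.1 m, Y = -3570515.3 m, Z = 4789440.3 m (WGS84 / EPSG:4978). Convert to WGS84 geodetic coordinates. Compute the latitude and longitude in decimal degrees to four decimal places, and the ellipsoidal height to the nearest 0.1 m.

λ = atan2(Y, X) = -121.68120034°; p = √(X²+Y²) = 4195751.6 m.
Bowring's method on WGS84 (a = 6378137 m, b = 6356752.314 m) gives φ = 48.97089985°, h = 1332.649 m.

lat 48.9709°, lon -121.6812°, h 1332.6 m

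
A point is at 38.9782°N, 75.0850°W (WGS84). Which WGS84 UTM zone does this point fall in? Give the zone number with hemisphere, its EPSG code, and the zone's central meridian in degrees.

UTM zone = ⌊(λ + 180)/6⌋ + 1; -75.0850° ∈ [-78°, -72°) → zone 18.
Hemisphere: N (φ ≥ 0).
Central meridian λ₀ = 6×18 − 183 = -75°.
EPSG code: 32618.

Zone 18N (EPSG:32618), central meridian -75°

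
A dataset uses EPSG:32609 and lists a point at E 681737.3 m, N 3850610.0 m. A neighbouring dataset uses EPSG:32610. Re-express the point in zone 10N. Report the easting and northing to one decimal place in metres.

E 132657.4 m, N 3856159.7 m

UTM 9N → geographic: φ = 34.78149967°, λ = -127.01380026°.
UTM 10N (λ₀ = -123°) forward: E = 132657.442 m, N = 3856159.679 m.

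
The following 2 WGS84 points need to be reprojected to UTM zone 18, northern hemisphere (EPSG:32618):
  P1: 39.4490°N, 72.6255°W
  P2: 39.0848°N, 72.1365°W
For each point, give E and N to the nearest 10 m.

P1: E 704320 m, N 4369300 m; P2: E 747680 m, N 4330090 m

UTM zone 18N: λ₀ = -75°, k₀ = 0.9996.
P1 (39.4490°, -72.6255°) → (704317.679, 4369295.461) m.
P2 (39.0848°, -72.1365°) → (747680.599, 4330090.927) m.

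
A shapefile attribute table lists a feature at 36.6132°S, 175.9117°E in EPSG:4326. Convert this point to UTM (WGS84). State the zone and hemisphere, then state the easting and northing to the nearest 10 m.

Longitude 175.9117° lies in the 6° band [174°, 180°), giving zone 60; latitude is south of the equator, so 60S.
Zone 60 central meridian λ₀ = 6×60 − 183 = 177°; Δλ = -1.0883°.
Transverse Mercator on WGS84 with k₀ = 0.9996 gives E = 402677.360 m, N = 5947483.916 m.

Zone 60S: E 402680 m, N 5947480 m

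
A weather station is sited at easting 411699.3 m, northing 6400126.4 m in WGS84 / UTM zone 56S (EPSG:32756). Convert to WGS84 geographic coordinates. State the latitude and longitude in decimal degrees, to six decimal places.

Zone 56S: λ₀ = 153°, k₀ = 0.9996, false easting 500000 m, false northing 10000000 m.
Meridian distance M = (N − FN)/k₀ = -3601314.1 m.
Inverse transverse Mercator on WGS84 gives φ = -32.53269966°, λ = 152.05970009°.

lat -32.532700°, lon 152.059700°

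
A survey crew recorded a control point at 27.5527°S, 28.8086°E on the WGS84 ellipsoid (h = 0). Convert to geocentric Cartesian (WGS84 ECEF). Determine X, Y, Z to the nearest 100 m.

X 4958500 m, Y 2726900 m, Z -2932600 m

WGS84: a = 6378137 m, e² = 0.006694380; N(φ) = a/√(1−e²sin²φ) = 6382709.832 m.
X = (N+h)·cosφ·cosλ = 4958452.138 m; Y = (N+h)·cosφ·sinλ = 2726901.402 m; Z = (N(1−e²)+h)·sinφ = -2932649.001 m.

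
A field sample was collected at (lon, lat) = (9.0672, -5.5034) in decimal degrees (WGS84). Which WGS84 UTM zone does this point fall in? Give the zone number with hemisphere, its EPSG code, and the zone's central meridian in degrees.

Zone 32S (EPSG:32732), central meridian 9°

UTM zone = ⌊(λ + 180)/6⌋ + 1; 9.0672° ∈ [6°, 12°) → zone 32.
Hemisphere: S (φ < 0).
Central meridian λ₀ = 6×32 − 183 = 9°.
EPSG code: 32732.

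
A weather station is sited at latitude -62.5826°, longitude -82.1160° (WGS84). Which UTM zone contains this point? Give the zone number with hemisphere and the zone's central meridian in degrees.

Zone 17S, central meridian -81°

UTM zone = ⌊(λ + 180)/6⌋ + 1; -82.1160° ∈ [-84°, -78°) → zone 17.
Hemisphere: S (φ < 0).
Central meridian λ₀ = 6×17 − 183 = -81°.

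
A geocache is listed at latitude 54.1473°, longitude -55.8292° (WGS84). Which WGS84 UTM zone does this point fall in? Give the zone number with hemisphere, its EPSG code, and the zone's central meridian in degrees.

Zone 21N (EPSG:32621), central meridian -57°

UTM zone = ⌊(λ + 180)/6⌋ + 1; -55.8292° ∈ [-60°, -54°) → zone 21.
Hemisphere: N (φ ≥ 0).
Central meridian λ₀ = 6×21 − 183 = -57°.
EPSG code: 32621.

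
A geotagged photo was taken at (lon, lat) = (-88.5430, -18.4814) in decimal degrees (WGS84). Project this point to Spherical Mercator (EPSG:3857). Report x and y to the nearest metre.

Web Mercator is spherical with R = a = 6378137 m.
x = R·λ = 6378137 × -1.545366880 = -9856561.673 m.
y = R·ln tan(π/4 + φ/2) = 6378137 × -0.328304846 = -2093973.286 m.

x -9856562 m, y -2093973 m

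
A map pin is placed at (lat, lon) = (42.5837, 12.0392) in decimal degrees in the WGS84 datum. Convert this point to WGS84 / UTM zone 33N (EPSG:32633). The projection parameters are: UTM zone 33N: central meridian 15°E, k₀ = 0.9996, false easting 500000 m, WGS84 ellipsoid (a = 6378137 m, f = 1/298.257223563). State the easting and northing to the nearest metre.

E 257038 m, N 4718837 m

Zone 33 central meridian λ₀ = 6×33 − 183 = 15°; Δλ = -2.9608°.
Transverse Mercator on WGS84 with k₀ = 0.9996 gives E = 257037.960 m, N = 4718836.914 m.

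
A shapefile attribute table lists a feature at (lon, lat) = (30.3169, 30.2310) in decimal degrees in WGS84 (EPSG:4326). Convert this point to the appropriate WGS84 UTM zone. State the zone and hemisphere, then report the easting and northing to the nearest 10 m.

Zone 36N: E 241780 m, N 3347430 m

Longitude 30.3169° lies in the 6° band [30°, 36°), giving zone 36; latitude is north of the equator, so 36N.
Zone 36 central meridian λ₀ = 6×36 − 183 = 33°; Δλ = -2.6831°.
Transverse Mercator on WGS84 with k₀ = 0.9996 gives E = 241775.780 m, N = 3347428.053 m.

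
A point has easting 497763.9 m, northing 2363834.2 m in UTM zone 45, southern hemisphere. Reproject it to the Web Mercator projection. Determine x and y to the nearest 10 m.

x 9678620 m, y -10700280 m

Unproject from UTM 45S (λ₀ = 87°) → φ = -68.83680008°, λ = 86.94450066°.
Web Mercator (R = 6378137 m): x = 9678617.541 m, y = -10700278.992 m.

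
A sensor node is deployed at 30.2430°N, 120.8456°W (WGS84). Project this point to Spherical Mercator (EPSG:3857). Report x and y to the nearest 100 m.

x -13452500 m, y 3534800 m

Web Mercator is spherical with R = a = 6378137 m.
x = R·λ = 6378137 × -2.109153607 = -13452470.657 m.
y = R·ln tan(π/4 + φ/2) = 6378137 × 0.554209423 = 3534823.626 m.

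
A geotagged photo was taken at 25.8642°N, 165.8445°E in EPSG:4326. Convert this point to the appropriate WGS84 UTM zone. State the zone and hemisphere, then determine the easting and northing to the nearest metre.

Zone 58N: E 584614 m, N 2860917 m

Longitude 165.8445° lies in the 6° band [162°, 168°), giving zone 58; latitude is north of the equator, so 58N.
Zone 58 central meridian λ₀ = 6×58 − 183 = 165°; Δλ = +0.8445°.
Transverse Mercator on WGS84 with k₀ = 0.9996 gives E = 584614.436 m, N = 2860917.031 m.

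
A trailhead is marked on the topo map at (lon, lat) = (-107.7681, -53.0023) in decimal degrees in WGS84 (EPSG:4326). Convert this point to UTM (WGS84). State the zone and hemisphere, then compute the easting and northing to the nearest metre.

Zone 13S: E 314262 m, N 4123889 m

Longitude -107.7681° lies in the 6° band [-108°, -102°), giving zone 13; latitude is south of the equator, so 13S.
Zone 13 central meridian λ₀ = 6×13 − 183 = -105°; Δλ = -2.7681°.
Transverse Mercator on WGS84 with k₀ = 0.9996 gives E = 314261.539 m, N = 4123889.031 m.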